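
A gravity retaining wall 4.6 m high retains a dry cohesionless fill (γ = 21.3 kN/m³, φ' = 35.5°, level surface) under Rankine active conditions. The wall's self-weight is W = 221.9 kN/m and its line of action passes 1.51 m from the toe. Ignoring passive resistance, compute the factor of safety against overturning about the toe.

K_a = tan²(45° − 35.5°/2) = 0.2653.
P_a = ½K_aγH² = 0.5×0.2653×21.3×4.6² = 59.78 kN/m, acting at H/3 = 1.533 m above the base.
Overturning moment M_o = P_a × H/3 = 59.78 × 1.533 = 91.66.
Resisting moment M_r = W × 1.51 = 221.9 × 1.51 = 335.1.
FS_overturning = M_r/M_o = 335.1/91.66 = 3.656.

3.66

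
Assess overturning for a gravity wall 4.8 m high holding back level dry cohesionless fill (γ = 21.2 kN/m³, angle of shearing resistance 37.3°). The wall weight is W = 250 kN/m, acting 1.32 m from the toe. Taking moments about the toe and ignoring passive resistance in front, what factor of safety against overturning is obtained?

3.44

K_a = tan²(45° − 37.3°/2) = 0.2453.
P_a = ½K_aγH² = 0.5×0.2453×21.2×4.8² = 59.92 kN/m, acting at H/3 = 1.600 m above the base.
Overturning moment M_o = P_a × H/3 = 59.92 × 1.600 = 95.87.
Resisting moment M_r = W × 1.32 = 250 × 1.32 = 330.0.
FS_overturning = M_r/M_o = 330.0/95.87 = 3.442.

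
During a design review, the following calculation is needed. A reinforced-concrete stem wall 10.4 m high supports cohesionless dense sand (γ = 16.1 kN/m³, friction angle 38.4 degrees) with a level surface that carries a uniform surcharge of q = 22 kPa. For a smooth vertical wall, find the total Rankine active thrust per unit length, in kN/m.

K_a = tan²(45° − φ/2) = 0.2337.
Soil triangle: ½ K_a γ H² = 0.5×0.2337×16.1×10.4² = 203.5 kN/m.
Surcharge rectangle: K_a q H = 0.2337×22×10.4 = 53.47 kN/m.
Total = 203.5 + 53.47 = 256.9 kN/m.

257 kN/m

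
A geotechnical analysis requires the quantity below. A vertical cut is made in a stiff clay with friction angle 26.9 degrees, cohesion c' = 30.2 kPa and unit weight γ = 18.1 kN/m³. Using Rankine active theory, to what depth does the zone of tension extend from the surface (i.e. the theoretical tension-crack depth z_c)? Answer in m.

5.43 m

K_a = tan²(45° − 26.9°/2) = 0.3770; √K_a = 0.6140.
The active pressure is zero where K_a γ z = 2c√K_a, so z_c = 2c/(γ√K_a) = 2×30.2/(18.1×0.6140) = 5.435 m.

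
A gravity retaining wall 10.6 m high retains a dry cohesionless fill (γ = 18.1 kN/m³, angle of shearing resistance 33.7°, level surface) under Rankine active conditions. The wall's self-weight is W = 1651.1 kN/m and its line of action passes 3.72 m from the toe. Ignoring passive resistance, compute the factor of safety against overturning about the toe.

K_a = tan²(45° − 33.7°/2) = 0.2863.
P_a = ½K_aγH² = 0.5×0.2863×18.1×10.6² = 291.1 kN/m, acting at H/3 = 3.533 m above the base.
Overturning moment M_o = P_a × H/3 = 291.1 × 3.533 = 1029.
Resisting moment M_r = W × 3.72 = 1651.1 × 3.72 = 6142.
FS_overturning = M_r/M_o = 6142/1029 = 5.971.

5.97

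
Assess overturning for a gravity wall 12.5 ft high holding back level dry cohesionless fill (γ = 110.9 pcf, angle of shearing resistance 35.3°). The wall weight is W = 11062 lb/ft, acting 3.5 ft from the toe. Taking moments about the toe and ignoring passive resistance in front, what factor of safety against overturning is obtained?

K_a = tan²(45° − 35.3°/2) = 0.2675.
P_a = ½K_aγH² = 0.5×0.2675×110.9×12.5² = 2318 lb/ft, acting at H/3 = 4.167 ft above the base.
Overturning moment M_o = P_a × H/3 = 2318 × 4.167 = 9658.
Resisting moment M_r = W × 3.5 = 11062 × 3.5 = 38720.
FS_overturning = M_r/M_o = 38720/9658 = 4.009.

4.01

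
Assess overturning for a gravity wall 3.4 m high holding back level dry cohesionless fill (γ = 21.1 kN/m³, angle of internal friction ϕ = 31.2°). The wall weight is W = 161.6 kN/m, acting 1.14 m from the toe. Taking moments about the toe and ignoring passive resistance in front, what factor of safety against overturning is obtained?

4.20

K_a = tan²(45° − 31.2°/2) = 0.3175.
P_a = ½K_aγH² = 0.5×0.3175×21.1×3.4² = 38.72 kN/m, acting at H/3 = 1.133 m above the base.
Overturning moment M_o = P_a × H/3 = 38.72 × 1.133 = 43.88.
Resisting moment M_r = W × 1.14 = 161.6 × 1.14 = 184.2.
FS_overturning = M_r/M_o = 184.2/43.88 = 4.198.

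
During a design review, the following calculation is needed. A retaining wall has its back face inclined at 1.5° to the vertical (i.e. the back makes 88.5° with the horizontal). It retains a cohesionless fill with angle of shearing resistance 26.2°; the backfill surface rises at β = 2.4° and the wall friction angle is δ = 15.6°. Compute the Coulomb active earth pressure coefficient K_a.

K_a = sin²(α+φ) / [sin²α · sin(α−δ) · (1 + √{sin(φ+δ)sin(φ−β) / (sin(α−δ)sin(α+β))})²].
With α = 88.5°, φ = 26.2°, δ = 15.6°, β = 2.4°: K_a = 0.3689.

0.369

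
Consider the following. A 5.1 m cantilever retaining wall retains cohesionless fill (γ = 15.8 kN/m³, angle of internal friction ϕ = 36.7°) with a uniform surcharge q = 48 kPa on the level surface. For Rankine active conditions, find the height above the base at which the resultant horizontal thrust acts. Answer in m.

2.16 m

K_a = 0.2519.
Triangular part P₁ = ½K_aγH² = 51.75 at H/3 = 1.700 m; rectangular part P₂ = K_a q H = 61.65 at H/2 = 2.550 m.
ȳ = (P₁·1.700 + P₂·2.550)/(P₁+P₂) = 2.162 m.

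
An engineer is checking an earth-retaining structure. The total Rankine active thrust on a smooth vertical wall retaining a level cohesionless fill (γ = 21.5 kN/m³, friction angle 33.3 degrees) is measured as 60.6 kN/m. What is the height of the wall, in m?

4.40 m

K_a = 0.2911. P_a = ½ K_a γ H² ⇒ H = √(2P_a/(K_a γ)).
H = √(2×60.6/(0.2911×21.5)) = 4.400 m.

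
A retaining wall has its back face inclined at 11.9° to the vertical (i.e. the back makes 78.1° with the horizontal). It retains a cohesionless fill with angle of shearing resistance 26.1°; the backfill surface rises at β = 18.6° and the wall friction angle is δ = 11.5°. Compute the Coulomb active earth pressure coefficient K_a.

K_a = sin²(α+φ) / [sin²α · sin(α−δ) · (1 + √{sin(φ+δ)sin(φ−β) / (sin(α−δ)sin(α+β))})²].
With α = 78.1°, φ = 26.1°, δ = 11.5°, β = 18.6°: K_a = 0.6372.

0.637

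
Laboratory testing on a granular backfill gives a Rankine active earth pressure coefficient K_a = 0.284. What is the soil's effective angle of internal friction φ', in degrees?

K_a = tan²(45° − φ/2) ⇒ 45° − φ/2 = arctan(√0.284) = 28.05°.
φ = 2(45° − 28.05°) = 33.89°.

33.9°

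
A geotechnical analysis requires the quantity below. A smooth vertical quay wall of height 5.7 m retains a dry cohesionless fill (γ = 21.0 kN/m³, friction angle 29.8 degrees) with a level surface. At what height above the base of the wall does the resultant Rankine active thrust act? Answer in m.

K_a = 0.3360.
The pressure distribution is triangular, so the resultant acts at H/3 above the base = 5.7/3 = 1.900 m.

1.90 m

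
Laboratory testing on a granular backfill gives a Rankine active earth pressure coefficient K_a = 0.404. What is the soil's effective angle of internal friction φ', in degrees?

25.1°

K_a = tan²(45° − φ/2) ⇒ 45° − φ/2 = arctan(√0.404) = 32.44°.
φ = 2(45° − 32.44°) = 25.12°.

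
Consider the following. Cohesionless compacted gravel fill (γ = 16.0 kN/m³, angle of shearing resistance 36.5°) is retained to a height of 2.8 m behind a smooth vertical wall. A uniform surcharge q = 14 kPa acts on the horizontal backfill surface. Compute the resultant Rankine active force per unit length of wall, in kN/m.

K_a = tan²(45° − φ/2) = 0.2541.
Soil triangle: ½ K_a γ H² = 0.5×0.2541×16.0×2.8² = 15.93 kN/m.
Surcharge rectangle: K_a q H = 0.2541×14×2.8 = 9.959 kN/m.
Total = 15.93 + 9.959 = 25.89 kN/m.

25.9 kN/m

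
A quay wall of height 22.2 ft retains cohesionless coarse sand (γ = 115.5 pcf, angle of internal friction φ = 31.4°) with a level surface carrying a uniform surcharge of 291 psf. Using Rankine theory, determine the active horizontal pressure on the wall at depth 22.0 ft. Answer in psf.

K_a = (1 − sin φ)/(1 + sin φ) = 0.3149.
σ_v = γz + q = 115.5 × 22.0 + 291 = 2832 psf.
σ_h = K_a σ_v = 0.3149 × 2832 = 891.8 psf.

892 psf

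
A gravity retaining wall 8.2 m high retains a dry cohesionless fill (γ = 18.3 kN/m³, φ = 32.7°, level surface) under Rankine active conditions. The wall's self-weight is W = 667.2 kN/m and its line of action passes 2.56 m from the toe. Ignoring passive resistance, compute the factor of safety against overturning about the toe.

K_a = tan²(45° − 32.7°/2) = 0.2985.
P_a = ½K_aγH² = 0.5×0.2985×18.3×8.2² = 183.7 kN/m, acting at H/3 = 2.733 m above the base.
Overturning moment M_o = P_a × H/3 = 183.7 × 2.733 = 502.0.
Resisting moment M_r = W × 2.56 = 667.2 × 2.56 = 1708.
FS_overturning = M_r/M_o = 1708/502.0 = 3.403.

3.40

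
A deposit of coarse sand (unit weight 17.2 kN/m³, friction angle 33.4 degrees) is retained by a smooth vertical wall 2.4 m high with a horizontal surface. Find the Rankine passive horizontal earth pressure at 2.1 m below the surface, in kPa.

K_p = (1 + sin φ)/(1 − sin φ) = 3.449.
σ_h = K_p γ z = 3.449 × 17.2 × 2.1 = 124.6 kPa.

125 kPa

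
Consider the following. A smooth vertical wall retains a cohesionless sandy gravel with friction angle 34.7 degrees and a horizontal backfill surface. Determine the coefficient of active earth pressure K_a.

K_a = tan²(45° − φ/2) = tan²(27.65°) = 0.2745.

0.274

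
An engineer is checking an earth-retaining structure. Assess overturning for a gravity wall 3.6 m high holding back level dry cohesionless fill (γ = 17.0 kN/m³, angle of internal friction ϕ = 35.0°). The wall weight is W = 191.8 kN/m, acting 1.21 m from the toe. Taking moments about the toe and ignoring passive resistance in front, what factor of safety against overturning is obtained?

6.48

K_a = tan²(45° − 35.0°/2) = 0.2710.
P_a = ½K_aγH² = 0.5×0.2710×17.0×3.6² = 29.85 kN/m, acting at H/3 = 1.200 m above the base.
Overturning moment M_o = P_a × H/3 = 29.85 × 1.200 = 35.82.
Resisting moment M_r = W × 1.21 = 191.8 × 1.21 = 232.1.
FS_overturning = M_r/M_o = 232.1/35.82 = 6.479.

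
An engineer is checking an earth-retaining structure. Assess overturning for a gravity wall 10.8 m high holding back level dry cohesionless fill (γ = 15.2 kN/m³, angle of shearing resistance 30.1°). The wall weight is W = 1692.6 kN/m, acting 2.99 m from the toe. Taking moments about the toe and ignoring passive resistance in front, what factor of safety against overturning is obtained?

K_a = tan²(45° − 30.1°/2) = 0.3320.
P_a = ½K_aγH² = 0.5×0.3320×15.2×10.8² = 294.3 kN/m, acting at H/3 = 3.600 m above the base.
Overturning moment M_o = P_a × H/3 = 294.3 × 3.600 = 1059.
Resisting moment M_r = W × 2.99 = 1692.6 × 2.99 = 5061.
FS_overturning = M_r/M_o = 5061/1059 = 4.777.

4.78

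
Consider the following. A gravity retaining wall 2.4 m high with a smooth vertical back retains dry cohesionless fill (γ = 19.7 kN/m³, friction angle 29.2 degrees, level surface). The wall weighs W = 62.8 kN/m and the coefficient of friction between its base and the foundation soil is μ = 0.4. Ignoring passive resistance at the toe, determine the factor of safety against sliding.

1.29

K_a = tan²(45° − 29.2°/2) = 0.3442.
P_a = ½K_aγH² = 0.5×0.3442×19.7×2.4² = 19.53 kN/m, acting at H/3 = 0.8000 m above the base.
FS_sliding = μW / P_a = 0.4×62.8 / 19.53 = 1.286.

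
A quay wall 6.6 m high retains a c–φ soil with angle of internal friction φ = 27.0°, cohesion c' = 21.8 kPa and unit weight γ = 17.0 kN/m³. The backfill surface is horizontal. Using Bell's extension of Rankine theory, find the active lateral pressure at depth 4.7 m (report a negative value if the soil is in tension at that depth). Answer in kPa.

3.29 kPa

K_a = (1 − sin φ)/(1 + sin φ) = 0.3755.
σ_a = K_a γ z − 2c√K_a = 0.3755×17.0×4.7 − 2×21.8×0.6128 = 3.286 kPa.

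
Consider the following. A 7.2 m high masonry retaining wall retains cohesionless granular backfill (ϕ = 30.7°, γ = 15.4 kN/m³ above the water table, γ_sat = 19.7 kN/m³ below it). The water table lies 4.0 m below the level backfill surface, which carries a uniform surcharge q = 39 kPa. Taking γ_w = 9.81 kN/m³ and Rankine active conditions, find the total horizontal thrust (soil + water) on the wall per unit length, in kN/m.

261 kN/m

K_a = tan²(45° − φ/2) = 0.3240.
γ' = 19.7 − 9.81 = 9.890 kN/m³. h₂ = H − d_w = 3.2 m.
σ'_h: at surface K_a·q = 12.64; at WT K_a(q+γd_w) = 32.60; at base K_a(q+γd_w+γ'h₂) = 42.85 kPa.
P₁ = ½(12.64+32.60)×4.0 = 90.47; P₂ = ½(32.60+42.85)×3.2 = 120.7; P_w = ½γ_w h₂² = 50.23.
Total = 90.47+120.7+50.23 = 261.4 kN/m.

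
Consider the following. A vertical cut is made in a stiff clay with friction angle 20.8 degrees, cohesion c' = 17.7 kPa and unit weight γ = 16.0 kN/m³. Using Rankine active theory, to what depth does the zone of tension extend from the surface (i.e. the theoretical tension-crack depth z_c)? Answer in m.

3.21 m

K_a = tan²(45° − 20.8°/2) = 0.4759; √K_a = 0.6899.
The active pressure is zero where K_a γ z = 2c√K_a, so z_c = 2c/(γ√K_a) = 2×17.7/(16.0×0.6899) = 3.207 m.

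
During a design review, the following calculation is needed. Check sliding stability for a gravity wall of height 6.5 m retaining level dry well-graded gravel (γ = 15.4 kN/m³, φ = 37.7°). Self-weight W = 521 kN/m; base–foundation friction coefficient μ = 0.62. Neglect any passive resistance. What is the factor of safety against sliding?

K_a = tan²(45° − 37.7°/2) = 0.2411.
P_a = ½K_aγH² = 0.5×0.2411×15.4×6.5² = 78.42 kN/m, acting at H/3 = 2.167 m above the base.
FS_sliding = μW / P_a = 0.62×521 / 78.42 = 4.119.

4.12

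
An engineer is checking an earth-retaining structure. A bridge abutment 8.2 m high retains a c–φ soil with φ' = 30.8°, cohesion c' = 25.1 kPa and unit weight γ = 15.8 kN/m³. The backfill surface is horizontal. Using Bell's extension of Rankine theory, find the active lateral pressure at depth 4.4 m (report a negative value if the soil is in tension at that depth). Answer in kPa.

K_a = (1 − sin φ)/(1 + sin φ) = 0.3227.
σ_a = K_a γ z − 2c√K_a = 0.3227×15.8×4.4 − 2×25.1×0.5681 = -6.083 kPa.

-6.08 kPa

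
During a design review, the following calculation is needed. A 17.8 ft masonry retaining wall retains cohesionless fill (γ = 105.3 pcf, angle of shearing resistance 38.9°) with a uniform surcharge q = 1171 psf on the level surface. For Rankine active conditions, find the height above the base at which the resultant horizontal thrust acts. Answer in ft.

K_a = 0.2285.
Triangular part P₁ = ½K_aγH² = 3812 at H/3 = 5.933 ft; rectangular part P₂ = K_a q H = 4763 at H/2 = 8.900 ft.
ȳ = (P₁·5.933 + P₂·8.900)/(P₁+P₂) = 7.581 ft.

7.58 ft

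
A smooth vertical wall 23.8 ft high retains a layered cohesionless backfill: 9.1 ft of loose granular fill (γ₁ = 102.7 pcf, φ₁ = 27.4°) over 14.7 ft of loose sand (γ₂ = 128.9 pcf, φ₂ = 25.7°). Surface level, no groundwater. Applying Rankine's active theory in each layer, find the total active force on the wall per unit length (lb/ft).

12500 lb/ft

K_a1 = tan²(45°−27.4°/2) = 0.3697; K_a2 = tan²(45°−25.7°/2) = 0.3950.
Layer 1: σ at base = K_a1 γ₁ h₁ = 345.5 psf; P₁ = ½×345.5×9.1 = 1572.
Layer 2: σ_v at top = γ₁h₁ = 934.6; σ_h top = K_a2×934.6 = 369.2; σ_h base = K_a2×(934.6+128.9×14.7) = 1118.
P₂ = ½(369.2+1118)×14.7 = 10930. Total P_a = 1572+10930 = 12500 lb/ft.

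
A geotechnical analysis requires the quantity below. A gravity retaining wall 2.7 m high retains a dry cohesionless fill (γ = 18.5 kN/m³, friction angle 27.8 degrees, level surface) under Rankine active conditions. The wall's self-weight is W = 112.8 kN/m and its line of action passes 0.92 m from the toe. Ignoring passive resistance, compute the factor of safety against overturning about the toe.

K_a = tan²(45° − 27.8°/2) = 0.3639.
P_a = ½K_aγH² = 0.5×0.3639×18.5×2.7² = 24.54 kN/m, acting at H/3 = 0.9000 m above the base.
Overturning moment M_o = P_a × H/3 = 24.54 × 0.9000 = 22.08.
Resisting moment M_r = W × 0.92 = 112.8 × 0.92 = 103.8.
FS_overturning = M_r/M_o = 103.8/22.08 = 4.699.

4.70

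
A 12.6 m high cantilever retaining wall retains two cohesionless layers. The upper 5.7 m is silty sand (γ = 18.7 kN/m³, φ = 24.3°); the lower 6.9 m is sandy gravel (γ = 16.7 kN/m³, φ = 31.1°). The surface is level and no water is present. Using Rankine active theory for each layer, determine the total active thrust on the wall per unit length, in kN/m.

488 kN/m

K_a1 = tan²(45°−24.3°/2) = 0.4169; K_a2 = tan²(45°−31.1°/2) = 0.3188.
Layer 1: σ at base = K_a1 γ₁ h₁ = 44.44 kPa; P₁ = ½×44.44×5.7 = 126.7.
Layer 2: σ_v at top = γ₁h₁ = 106.6; σ_h top = K_a2×106.6 = 33.98; σ_h base = K_a2×(106.6+16.7×6.9) = 70.72.
P₂ = ½(33.98+70.72)×6.9 = 361.2. Total P_a = 126.7+361.2 = 487.9 kN/m.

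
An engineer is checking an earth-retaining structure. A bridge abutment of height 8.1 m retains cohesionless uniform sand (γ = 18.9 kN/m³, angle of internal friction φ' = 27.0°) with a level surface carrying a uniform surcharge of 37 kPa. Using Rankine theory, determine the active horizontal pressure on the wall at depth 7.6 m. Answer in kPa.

K_a = (1 − sin φ)/(1 + sin φ) = 0.3755.
σ_v = γz + q = 18.9 × 7.6 + 37 = 180.6 kPa.
σ_h = K_a σ_v = 0.3755 × 180.6 = 67.83 kPa.

67.8 kPa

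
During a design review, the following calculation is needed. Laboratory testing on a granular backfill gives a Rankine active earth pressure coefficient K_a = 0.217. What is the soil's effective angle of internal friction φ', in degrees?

K_a = tan²(45° − φ/2) ⇒ 45° − φ/2 = arctan(√0.217) = 24.98°.
φ = 2(45° − 24.98°) = 40.04°.

40.0°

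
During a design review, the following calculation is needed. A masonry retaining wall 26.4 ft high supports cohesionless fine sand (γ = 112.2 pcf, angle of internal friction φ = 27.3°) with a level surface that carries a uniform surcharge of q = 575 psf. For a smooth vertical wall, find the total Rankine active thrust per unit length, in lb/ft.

20100 lb/ft

K_a = tan²(45° − φ/2) = 0.3711.
Soil triangle: ½ K_a γ H² = 0.5×0.3711×112.2×26.4² = 14510 lb/ft.
Surcharge rectangle: K_a q H = 0.3711×575×26.4 = 5634 lb/ft.
Total = 14510 + 5634 = 20140 lb/ft.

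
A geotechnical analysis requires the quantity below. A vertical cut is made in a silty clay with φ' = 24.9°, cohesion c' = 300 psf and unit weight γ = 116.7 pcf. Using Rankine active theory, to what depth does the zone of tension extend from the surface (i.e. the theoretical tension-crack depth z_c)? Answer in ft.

K_a = tan²(45° − 24.9°/2) = 0.4074; √K_a = 0.6383.
The active pressure is zero where K_a γ z = 2c√K_a, so z_c = 2c/(γ√K_a) = 2×300/(116.7×0.6383) = 8.055 ft.

8.05 ft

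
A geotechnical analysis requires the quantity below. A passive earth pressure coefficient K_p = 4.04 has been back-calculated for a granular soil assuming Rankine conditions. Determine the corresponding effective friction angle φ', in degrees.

K_p = (1+sin φ)/(1−sin φ) ⇒ sin φ = (K_p − 1)/(K_p + 1) = 0.6032.
φ = arcsin(0.6032) = 37.10°.

37.1°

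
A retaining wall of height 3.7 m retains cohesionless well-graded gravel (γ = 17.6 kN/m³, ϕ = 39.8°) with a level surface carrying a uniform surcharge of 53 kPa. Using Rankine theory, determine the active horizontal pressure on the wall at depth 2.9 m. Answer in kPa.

22.8 kPa

K_a = (1 − sin φ)/(1 + sin φ) = 0.2194.
σ_v = γz + q = 17.6 × 2.9 + 53 = 104.0 kPa.
σ_h = K_a σ_v = 0.2194 × 104.0 = 22.83 kPa.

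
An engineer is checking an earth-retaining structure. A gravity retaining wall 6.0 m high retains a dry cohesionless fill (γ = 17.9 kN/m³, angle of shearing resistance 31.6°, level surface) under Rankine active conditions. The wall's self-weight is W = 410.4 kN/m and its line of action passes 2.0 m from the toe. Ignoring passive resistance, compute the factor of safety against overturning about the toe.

4.08

K_a = tan²(45° − 31.6°/2) = 0.3123.
P_a = ½K_aγH² = 0.5×0.3123×17.9×6.0² = 100.6 kN/m, acting at H/3 = 2.000 m above the base.
Overturning moment M_o = P_a × H/3 = 100.6 × 2.000 = 201.3.
Resisting moment M_r = W × 2.0 = 410.4 × 2.0 = 820.8.
FS_overturning = M_r/M_o = 820.8/201.3 = 4.078.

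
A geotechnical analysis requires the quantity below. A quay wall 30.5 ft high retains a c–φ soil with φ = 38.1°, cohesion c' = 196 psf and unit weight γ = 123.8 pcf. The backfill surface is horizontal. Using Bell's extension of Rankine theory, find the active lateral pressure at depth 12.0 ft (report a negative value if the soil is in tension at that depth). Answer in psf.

K_a = (1 − sin φ)/(1 + sin φ) = 0.2368.
σ_a = K_a γ z − 2c√K_a = 0.2368×123.8×12.0 − 2×196×0.4867 = 161.1 psf.

161 psf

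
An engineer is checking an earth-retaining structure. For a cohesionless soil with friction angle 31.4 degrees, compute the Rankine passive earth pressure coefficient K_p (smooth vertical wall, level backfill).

3.18

K_p = (1 + sin φ)/(1 − sin φ) = tan²(45° + 31.4°/2) = 3.175.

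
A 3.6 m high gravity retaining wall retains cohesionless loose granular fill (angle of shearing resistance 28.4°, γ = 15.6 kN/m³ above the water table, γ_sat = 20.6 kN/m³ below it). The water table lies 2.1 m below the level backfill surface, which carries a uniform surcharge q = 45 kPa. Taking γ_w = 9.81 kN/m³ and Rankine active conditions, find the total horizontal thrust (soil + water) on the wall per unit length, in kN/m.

103 kN/m

K_a = tan²(45° − φ/2) = 0.3554.
γ' = 20.6 − 9.81 = 10.79 kN/m³. h₂ = H − d_w = 1.5 m.
σ'_h: at surface K_a·q = 15.99; at WT K_a(q+γd_w) = 27.63; at base K_a(q+γd_w+γ'h₂) = 33.38 kPa.
P₁ = ½(15.99+27.63)×2.1 = 45.81; P₂ = ½(27.63+33.38)×1.5 = 45.76; P_w = ½γ_w h₂² = 11.04.
Total = 45.81+45.76+11.04 = 102.6 kN/m.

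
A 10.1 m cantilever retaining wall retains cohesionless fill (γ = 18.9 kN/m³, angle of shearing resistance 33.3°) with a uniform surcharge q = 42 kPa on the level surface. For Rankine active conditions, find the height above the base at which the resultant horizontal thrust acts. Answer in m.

3.88 m

K_a = 0.2911.
Triangular part P₁ = ½K_aγH² = 280.7 at H/3 = 3.367 m; rectangular part P₂ = K_a q H = 123.5 at H/2 = 5.050 m.
ȳ = (P₁·3.367 + P₂·5.050)/(P₁+P₂) = 3.881 m.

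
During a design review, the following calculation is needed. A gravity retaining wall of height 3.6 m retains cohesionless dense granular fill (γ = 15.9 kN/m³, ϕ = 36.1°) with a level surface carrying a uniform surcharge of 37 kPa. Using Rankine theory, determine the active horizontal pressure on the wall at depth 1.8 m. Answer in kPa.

17.0 kPa

K_a = (1 − sin φ)/(1 + sin φ) = 0.2585.
σ_v = γz + q = 15.9 × 1.8 + 37 = 65.62 kPa.
σ_h = K_a σ_v = 0.2585 × 65.62 = 16.96 kPa.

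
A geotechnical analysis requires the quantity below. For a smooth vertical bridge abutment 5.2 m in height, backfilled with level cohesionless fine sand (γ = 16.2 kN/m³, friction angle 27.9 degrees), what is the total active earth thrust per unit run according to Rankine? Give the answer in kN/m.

79.4 kN/m

K_a = tan²(45° − φ/2) = 0.3625.
P_a = ½ K_a γ H² = 0.5 × 0.3625 × 16.2 × 5.2² = 79.39 kN/m.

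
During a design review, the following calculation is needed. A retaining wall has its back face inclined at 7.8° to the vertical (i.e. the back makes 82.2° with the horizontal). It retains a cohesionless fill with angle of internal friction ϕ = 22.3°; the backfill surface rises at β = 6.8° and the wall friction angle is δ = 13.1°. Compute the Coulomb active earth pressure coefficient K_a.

0.516

K_a = sin²(α+φ) / [sin²α · sin(α−δ) · (1 + √{sin(φ+δ)sin(φ−β) / (sin(α−δ)sin(α+β))})²].
With α = 82.2°, φ = 22.3°, δ = 13.1°, β = 6.8°: K_a = 0.5163.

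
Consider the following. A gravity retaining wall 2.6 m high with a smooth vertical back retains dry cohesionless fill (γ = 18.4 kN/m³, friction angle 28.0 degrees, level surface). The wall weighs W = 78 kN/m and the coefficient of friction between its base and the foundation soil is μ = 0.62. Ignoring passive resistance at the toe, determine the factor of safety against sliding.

K_a = tan²(45° − 28.0°/2) = 0.3610.
P_a = ½K_aγH² = 0.5×0.3610×18.4×2.6² = 22.45 kN/m, acting at H/3 = 0.8667 m above the base.
FS_sliding = μW / P_a = 0.62×78 / 22.45 = 2.154.

2.15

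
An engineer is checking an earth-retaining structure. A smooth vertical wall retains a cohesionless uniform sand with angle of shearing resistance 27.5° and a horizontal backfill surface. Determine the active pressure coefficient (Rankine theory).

0.368

K_a = (1 − sin φ)/(1 + sin φ) = (1 − sin 27.5°)/(1 + sin 27.5°) = 0.3682.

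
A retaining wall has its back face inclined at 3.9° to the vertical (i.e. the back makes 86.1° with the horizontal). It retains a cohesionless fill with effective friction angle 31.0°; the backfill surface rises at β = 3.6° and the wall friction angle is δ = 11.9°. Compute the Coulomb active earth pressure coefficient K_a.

0.335

K_a = sin²(α+φ) / [sin²α · sin(α−δ) · (1 + √{sin(φ+δ)sin(φ−β) / (sin(α−δ)sin(α+β))})²].
With α = 86.1°, φ = 31.0°, δ = 11.9°, β = 3.6°: K_a = 0.3354.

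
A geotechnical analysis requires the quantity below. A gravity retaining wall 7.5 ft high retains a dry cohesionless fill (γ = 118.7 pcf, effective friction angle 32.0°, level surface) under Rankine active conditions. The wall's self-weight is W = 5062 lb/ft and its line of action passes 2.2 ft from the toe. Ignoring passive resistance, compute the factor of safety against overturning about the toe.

K_a = tan²(45° − 32.0°/2) = 0.3073.
P_a = ½K_aγH² = 0.5×0.3073×118.7×7.5² = 1026 lb/ft, acting at H/3 = 2.500 ft above the base.
Overturning moment M_o = P_a × H/3 = 1026 × 2.500 = 2564.
Resisting moment M_r = W × 2.2 = 5062 × 2.2 = 11140.
FS_overturning = M_r/M_o = 11140/2564 = 4.343.

4.34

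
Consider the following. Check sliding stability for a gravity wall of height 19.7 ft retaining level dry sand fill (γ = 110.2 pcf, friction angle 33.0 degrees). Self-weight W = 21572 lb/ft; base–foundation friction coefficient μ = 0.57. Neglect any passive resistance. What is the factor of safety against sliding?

K_a = tan²(45° − 33.0°/2) = 0.2948.
P_a = ½K_aγH² = 0.5×0.2948×110.2×19.7² = 6304 lb/ft, acting at H/3 = 6.567 ft above the base.
FS_sliding = μW / P_a = 0.57×21572 / 6304 = 1.951.

1.95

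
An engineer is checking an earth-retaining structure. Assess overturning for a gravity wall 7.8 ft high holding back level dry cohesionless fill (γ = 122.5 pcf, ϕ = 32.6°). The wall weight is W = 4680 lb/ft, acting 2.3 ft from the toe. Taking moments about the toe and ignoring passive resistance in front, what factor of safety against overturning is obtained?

3.71

K_a = tan²(45° − 32.6°/2) = 0.2997.
P_a = ½K_aγH² = 0.5×0.2997×122.5×7.8² = 1117 lb/ft, acting at H/3 = 2.600 ft above the base.
Overturning moment M_o = P_a × H/3 = 1117 × 2.600 = 2904.
Resisting moment M_r = W × 2.3 = 4680 × 2.3 = 10760.
FS_overturning = M_r/M_o = 10760/2904 = 3.706.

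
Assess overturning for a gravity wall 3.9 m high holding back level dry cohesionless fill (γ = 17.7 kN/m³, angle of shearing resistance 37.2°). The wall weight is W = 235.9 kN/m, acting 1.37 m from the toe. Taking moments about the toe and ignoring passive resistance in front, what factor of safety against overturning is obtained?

7.49

K_a = tan²(45° − 37.2°/2) = 0.2464.
P_a = ½K_aγH² = 0.5×0.2464×17.7×3.9² = 33.17 kN/m, acting at H/3 = 1.300 m above the base.
Overturning moment M_o = P_a × H/3 = 33.17 × 1.300 = 43.12.
Resisting moment M_r = W × 1.37 = 235.9 × 1.37 = 323.2.
FS_overturning = M_r/M_o = 323.2/43.12 = 7.495.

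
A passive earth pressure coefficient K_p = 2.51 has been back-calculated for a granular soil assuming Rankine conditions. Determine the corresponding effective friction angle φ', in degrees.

25.5°

K_p = (1+sin φ)/(1−sin φ) ⇒ sin φ = (K_p − 1)/(K_p + 1) = 0.4302.
φ = arcsin(0.4302) = 25.48°.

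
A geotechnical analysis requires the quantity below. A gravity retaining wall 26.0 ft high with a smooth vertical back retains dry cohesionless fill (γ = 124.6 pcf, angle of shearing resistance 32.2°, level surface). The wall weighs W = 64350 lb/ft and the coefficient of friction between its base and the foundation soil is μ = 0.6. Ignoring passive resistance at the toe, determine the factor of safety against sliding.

3.01

K_a = tan²(45° − 32.2°/2) = 0.3047.
P_a = ½K_aγH² = 0.5×0.3047×124.6×26.0² = 12830 lb/ft, acting at H/3 = 8.667 ft above the base.
FS_sliding = μW / P_a = 0.6×64350 / 12830 = 3.008.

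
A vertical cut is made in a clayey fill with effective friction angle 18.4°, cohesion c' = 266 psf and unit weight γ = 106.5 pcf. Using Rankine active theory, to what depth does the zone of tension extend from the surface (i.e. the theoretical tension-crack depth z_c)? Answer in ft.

6.93 ft

K_a = tan²(45° − 18.4°/2) = 0.5202; √K_a = 0.7212.
The active pressure is zero where K_a γ z = 2c√K_a, so z_c = 2c/(γ√K_a) = 2×266/(106.5×0.7212) = 6.926 ft.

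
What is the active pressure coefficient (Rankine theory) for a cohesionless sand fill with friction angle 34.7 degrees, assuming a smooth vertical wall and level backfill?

K_a = tan²(45° − φ/2) = tan²(27.65°) = 0.2745.

0.274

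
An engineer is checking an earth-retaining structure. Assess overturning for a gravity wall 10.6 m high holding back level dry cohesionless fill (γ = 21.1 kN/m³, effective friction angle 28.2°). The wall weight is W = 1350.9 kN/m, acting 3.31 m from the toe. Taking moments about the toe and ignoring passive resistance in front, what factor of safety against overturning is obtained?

K_a = tan²(45° − 28.2°/2) = 0.3582.
P_a = ½K_aγH² = 0.5×0.3582×21.1×10.6² = 424.6 kN/m, acting at H/3 = 3.533 m above the base.
Overturning moment M_o = P_a × H/3 = 424.6 × 3.533 = 1500.
Resisting moment M_r = W × 3.31 = 1350.9 × 3.31 = 4471.
FS_overturning = M_r/M_o = 4471/1500 = 2.981.

2.98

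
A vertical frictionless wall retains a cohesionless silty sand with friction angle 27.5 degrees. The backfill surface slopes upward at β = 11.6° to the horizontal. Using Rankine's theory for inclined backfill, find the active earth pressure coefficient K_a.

K_a = cos β · (cos β − √(cos²β − cos²φ)) / (cos β + √(cos²β − cos²φ)).
cos β = 0.9796, cos φ = 0.8870, √(cos²β − cos²φ) = 0.4157.
K_a = 0.9796 × (0.9796 − 0.4157)/(0.9796 + 0.4157) = 0.3959.

0.396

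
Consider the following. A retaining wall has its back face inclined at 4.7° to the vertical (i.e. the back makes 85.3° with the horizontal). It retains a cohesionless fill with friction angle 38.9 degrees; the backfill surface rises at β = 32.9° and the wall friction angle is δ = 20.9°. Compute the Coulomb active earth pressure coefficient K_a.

K_a = sin²(α+φ) / [sin²α · sin(α−δ) · (1 + √{sin(φ+δ)sin(φ−β) / (sin(α−δ)sin(α+β))})²].
With α = 85.3°, φ = 38.9°, δ = 20.9°, β = 32.9°: K_a = 0.4271.

0.427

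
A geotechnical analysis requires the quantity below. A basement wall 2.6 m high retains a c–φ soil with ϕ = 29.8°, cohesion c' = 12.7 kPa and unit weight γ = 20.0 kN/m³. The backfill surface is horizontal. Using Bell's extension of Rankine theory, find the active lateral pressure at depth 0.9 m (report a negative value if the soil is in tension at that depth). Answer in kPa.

-8.68 kPa

K_a = (1 − sin φ)/(1 + sin φ) = 0.3360.
σ_a = K_a γ z − 2c√K_a = 0.3360×20.0×0.9 − 2×12.7×0.5797 = -8.675 kPa.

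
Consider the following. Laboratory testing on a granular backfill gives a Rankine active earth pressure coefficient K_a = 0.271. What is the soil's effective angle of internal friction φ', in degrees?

35.0°

K_a = tan²(45° − φ/2) ⇒ 45° − φ/2 = arctan(√0.271) = 27.50°.
φ = 2(45° − 27.50°) = 35.00°.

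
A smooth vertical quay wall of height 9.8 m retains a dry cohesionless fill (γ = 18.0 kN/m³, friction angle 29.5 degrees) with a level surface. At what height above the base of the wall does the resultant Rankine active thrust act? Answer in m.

K_a = 0.3401.
The pressure distribution is triangular, so the resultant acts at H/3 above the base = 9.8/3 = 3.267 m.

3.27 m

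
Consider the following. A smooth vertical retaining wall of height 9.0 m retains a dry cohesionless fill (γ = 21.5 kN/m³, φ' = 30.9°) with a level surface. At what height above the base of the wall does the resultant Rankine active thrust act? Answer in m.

K_a = 0.3214.
The pressure distribution is triangular, so the resultant acts at H/3 above the base = 9.0/3 = 3.000 m.

3.00 m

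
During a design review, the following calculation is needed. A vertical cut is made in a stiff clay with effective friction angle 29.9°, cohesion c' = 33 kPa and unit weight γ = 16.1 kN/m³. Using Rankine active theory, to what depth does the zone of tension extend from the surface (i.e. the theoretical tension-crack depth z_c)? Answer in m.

7.09 m

K_a = tan²(45° − 29.9°/2) = 0.3347; √K_a = 0.5785.
The active pressure is zero where K_a γ z = 2c√K_a, so z_c = 2c/(γ√K_a) = 2×33/(16.1×0.5785) = 7.086 m.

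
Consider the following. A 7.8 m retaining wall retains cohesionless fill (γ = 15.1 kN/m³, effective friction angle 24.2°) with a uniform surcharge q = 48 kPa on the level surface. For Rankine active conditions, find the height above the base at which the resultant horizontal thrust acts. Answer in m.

K_a = 0.4185.
Triangular part P₁ = ½K_aγH² = 192.2 at H/3 = 2.600 m; rectangular part P₂ = K_a q H = 156.7 at H/2 = 3.900 m.
ȳ = (P₁·2.600 + P₂·3.900)/(P₁+P₂) = 3.184 m.

3.18 m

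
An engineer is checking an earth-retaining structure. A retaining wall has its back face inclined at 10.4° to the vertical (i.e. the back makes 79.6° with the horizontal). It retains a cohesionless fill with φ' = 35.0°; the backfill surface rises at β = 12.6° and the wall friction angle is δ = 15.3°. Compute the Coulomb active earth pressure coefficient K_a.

0.384

K_a = sin²(α+φ) / [sin²α · sin(α−δ) · (1 + √{sin(φ+δ)sin(φ−β) / (sin(α−δ)sin(α+β))})²].
With α = 79.6°, φ = 35.0°, δ = 15.3°, β = 12.6°: K_a = 0.3844.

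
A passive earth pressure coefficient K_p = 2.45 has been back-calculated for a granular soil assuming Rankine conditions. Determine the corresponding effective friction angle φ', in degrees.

24.9°

K_p = (1+sin φ)/(1−sin φ) ⇒ sin φ = (K_p − 1)/(K_p + 1) = 0.4203.
φ = arcsin(0.4203) = 24.85°.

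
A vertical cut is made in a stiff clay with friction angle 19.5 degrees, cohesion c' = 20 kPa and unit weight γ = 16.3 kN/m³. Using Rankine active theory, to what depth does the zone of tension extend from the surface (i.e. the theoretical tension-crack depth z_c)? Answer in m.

K_a = tan²(45° − 19.5°/2) = 0.4995; √K_a = 0.7067.
The active pressure is zero where K_a γ z = 2c√K_a, so z_c = 2c/(γ√K_a) = 2×20/(16.3×0.7067) = 3.472 m.

3.47 m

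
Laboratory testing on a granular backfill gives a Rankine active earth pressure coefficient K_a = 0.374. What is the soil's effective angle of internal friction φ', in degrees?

K_a = tan²(45° − φ/2) ⇒ 45° − φ/2 = arctan(√0.374) = 31.45°.
φ = 2(45° − 31.45°) = 27.10°.

27.1°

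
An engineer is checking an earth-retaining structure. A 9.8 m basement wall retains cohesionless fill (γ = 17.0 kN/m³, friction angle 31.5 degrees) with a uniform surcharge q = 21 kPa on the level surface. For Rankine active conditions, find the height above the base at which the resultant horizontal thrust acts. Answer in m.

K_a = 0.3136.
Triangular part P₁ = ½K_aγH² = 256.0 at H/3 = 3.267 m; rectangular part P₂ = K_a q H = 64.55 at H/2 = 4.900 m.
ȳ = (P₁·3.267 + P₂·4.900)/(P₁+P₂) = 3.596 m.

3.60 m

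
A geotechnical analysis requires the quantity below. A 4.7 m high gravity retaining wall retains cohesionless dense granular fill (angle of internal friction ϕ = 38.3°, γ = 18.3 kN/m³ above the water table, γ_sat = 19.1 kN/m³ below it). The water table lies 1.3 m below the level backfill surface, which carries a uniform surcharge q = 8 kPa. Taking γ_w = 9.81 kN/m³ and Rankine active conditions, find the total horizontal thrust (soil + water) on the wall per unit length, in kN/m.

K_a = tan²(45° − φ/2) = 0.2347.
γ' = 19.1 − 9.81 = 9.290 kN/m³. h₂ = H − d_w = 3.4 m.
σ'_h: at surface K_a·q = 1.878; at WT K_a(q+γd_w) = 7.462; at base K_a(q+γd_w+γ'h₂) = 14.88 kPa.
P₁ = ½(1.878+7.462)×1.3 = 6.071; P₂ = ½(7.462+14.88)×3.4 = 37.98; P_w = ½γ_w h₂² = 56.70.
Total = 6.071+37.98+56.70 = 100.7 kN/m.

101 kN/m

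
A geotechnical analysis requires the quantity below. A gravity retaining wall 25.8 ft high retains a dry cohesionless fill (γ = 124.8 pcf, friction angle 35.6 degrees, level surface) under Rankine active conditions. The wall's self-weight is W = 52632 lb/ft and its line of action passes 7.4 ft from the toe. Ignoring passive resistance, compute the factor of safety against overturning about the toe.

K_a = tan²(45° − 35.6°/2) = 0.2641.
P_a = ½K_aγH² = 0.5×0.2641×124.8×25.8² = 10970 lb/ft, acting at H/3 = 8.600 ft above the base.
Overturning moment M_o = P_a × H/3 = 10970 × 8.600 = 94350.
Resisting moment M_r = W × 7.4 = 52632 × 7.4 = 389500.
FS_overturning = M_r/M_o = 389500/94350 = 4.128.

4.13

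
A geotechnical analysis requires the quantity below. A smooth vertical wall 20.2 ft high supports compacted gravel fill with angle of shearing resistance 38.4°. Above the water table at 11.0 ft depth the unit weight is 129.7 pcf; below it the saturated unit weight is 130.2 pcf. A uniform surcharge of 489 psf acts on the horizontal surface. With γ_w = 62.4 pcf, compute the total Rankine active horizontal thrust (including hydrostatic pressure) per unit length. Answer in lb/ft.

K_a = tan²(45° − φ/2) = 0.2337.
γ' = 130.2 − 62.4 = 67.80 pcf. h₂ = H − d_w = 9.2 ft.
σ'_h: at surface K_a·q = 114.3; at WT K_a(q+γd_w) = 447.7; at base K_a(q+γd_w+γ'h₂) = 593.5 psf.
P₁ = ½(114.3+447.7)×11.0 = 3091; P₂ = ½(447.7+593.5)×9.2 = 4789; P_w = ½γ_w h₂² = 2641.
Total = 3091+4789+2641 = 10520 lb/ft.

10500 lb/ft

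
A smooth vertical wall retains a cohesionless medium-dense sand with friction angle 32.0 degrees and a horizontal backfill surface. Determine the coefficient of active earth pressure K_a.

0.307

K_a = (1 − sin φ)/(1 + sin φ) = (1 − sin 32.0°)/(1 + sin 32.0°) = 0.3073.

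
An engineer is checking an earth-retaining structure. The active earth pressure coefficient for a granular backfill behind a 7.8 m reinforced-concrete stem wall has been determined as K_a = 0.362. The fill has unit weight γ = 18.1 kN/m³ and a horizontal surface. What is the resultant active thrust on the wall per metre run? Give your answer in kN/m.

199 kN/m

P = ½ K_a γ H² = 0.5 × 0.362 × 18.1 × 7.8² = 199.3 kN/m.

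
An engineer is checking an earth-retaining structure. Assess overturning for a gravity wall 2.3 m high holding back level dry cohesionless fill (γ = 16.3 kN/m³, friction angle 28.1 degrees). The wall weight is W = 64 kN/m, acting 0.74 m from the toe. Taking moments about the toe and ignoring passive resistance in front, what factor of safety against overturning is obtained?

K_a = tan²(45° − 28.1°/2) = 0.3596.
P_a = ½K_aγH² = 0.5×0.3596×16.3×2.3² = 15.50 kN/m, acting at H/3 = 0.7667 m above the base.
Overturning moment M_o = P_a × H/3 = 15.50 × 0.7667 = 11.89.
Resisting moment M_r = W × 0.74 = 64 × 0.74 = 47.36.
FS_overturning = M_r/M_o = 47.36/11.89 = 3.984.

3.98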